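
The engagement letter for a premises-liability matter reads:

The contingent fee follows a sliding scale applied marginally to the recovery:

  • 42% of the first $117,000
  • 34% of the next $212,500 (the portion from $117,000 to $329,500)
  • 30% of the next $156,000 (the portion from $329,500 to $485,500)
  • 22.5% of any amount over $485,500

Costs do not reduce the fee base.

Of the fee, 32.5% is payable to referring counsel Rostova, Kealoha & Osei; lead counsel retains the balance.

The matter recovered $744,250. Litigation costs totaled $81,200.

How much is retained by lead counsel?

$152,825.91

Fee base is the gross recovery, $744,250; costs are reimbursed separately.
First $117,000 at 42% = $49,140.00
Next $212,500 at 34% = $72,250.00
Next $156,000 at 30% = $46,800.00
Remaining $258,750 at 22.5% = $58,218.75
Fee: $49,140.00 + $72,250.00 + $46,800.00 + $58,218.75 = $226,408.75
Referral share: 32.5% of $226,408.75 = $73,582.84; lead counsel retains $226,408.75 − $73,582.84 = $152,825.91.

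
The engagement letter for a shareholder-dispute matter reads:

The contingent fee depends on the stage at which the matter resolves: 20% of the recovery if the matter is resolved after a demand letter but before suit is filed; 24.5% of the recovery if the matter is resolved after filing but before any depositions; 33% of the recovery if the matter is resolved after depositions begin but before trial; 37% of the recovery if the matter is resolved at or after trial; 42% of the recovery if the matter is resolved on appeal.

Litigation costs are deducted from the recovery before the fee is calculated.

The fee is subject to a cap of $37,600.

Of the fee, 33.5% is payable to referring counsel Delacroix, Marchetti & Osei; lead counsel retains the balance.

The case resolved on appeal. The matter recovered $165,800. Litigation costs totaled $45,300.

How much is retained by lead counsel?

$25,004.00

Fee base (net of costs): $165,800 − $45,300 = $120,500
The matter resolved on appeal, so the 42% rate applies.
$120,500 × 42% = $50,610.00
$50,610.00 exceeds the $37,600 cap, so the fee is capped at $37,600.00.
Referral share: 33.5% of $37,600.00 = $12,596.00; lead counsel retains $37,600.00 − $12,596.00 = $25,004.00.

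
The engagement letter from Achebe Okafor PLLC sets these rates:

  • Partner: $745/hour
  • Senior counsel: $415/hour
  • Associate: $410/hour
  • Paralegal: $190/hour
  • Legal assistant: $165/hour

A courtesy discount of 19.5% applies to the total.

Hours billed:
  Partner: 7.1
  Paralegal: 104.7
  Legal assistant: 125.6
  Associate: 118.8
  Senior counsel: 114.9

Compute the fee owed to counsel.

$114,549.89

Partner: 7.1 × $745 = $5,289.50
Senior counsel: 114.9 × $415 = $47,683.50
Associate: 118.8 × $410 = $48,708.00
Paralegal: 104.7 × $190 = $19,893.00
Legal assistant: 125.6 × $165 = $20,724.00
Subtotal: $142,298.00
Less 19.5% discount: −$27,748.11
Total: $142,298.00 − $27,748.11 = $114,549.89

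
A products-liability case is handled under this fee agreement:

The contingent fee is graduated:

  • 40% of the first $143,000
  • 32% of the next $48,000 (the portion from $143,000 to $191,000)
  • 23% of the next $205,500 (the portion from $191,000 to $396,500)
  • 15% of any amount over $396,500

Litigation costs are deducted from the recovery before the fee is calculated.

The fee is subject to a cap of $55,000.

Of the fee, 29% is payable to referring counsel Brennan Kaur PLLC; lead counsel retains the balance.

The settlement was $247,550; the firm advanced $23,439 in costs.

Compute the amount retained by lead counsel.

$39,050.00

Fee base (net of costs): $247,550 − $23,439 = $224,111
First $143,000 at 40% = $57,200.00
Next $48,000 at 32% = $15,360.00
Remaining $33,111 at 23% = $7,615.53
Fee: $57,200.00 + $15,360.00 + $7,615.53 = $80,175.53
$80,175.53 exceeds the $55,000 cap, so the fee is capped at $55,000.00.
Referral share: 29% of $55,000.00 = $15,950.00; lead counsel retains $55,000.00 − $15,950.00 = $39,050.00.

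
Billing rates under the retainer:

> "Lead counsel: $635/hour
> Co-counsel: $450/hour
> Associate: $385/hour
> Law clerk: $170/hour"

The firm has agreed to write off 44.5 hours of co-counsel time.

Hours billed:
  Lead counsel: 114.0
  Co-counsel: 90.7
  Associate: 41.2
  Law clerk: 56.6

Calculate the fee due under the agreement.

$118,664.00

Lead counsel: 114.0 × $635 = $72,390.00
Co-counsel: 90.7 × $450 = $40,815.00
Associate: 41.2 × $385 = $15,862.00
Law clerk: 56.6 × $170 = $9,622.00
Subtotal: $138,689.00
Write-off: 44.5 × $450 = $20,025.00
Total: $138,689.00 − $20,025.00 = $118,664.00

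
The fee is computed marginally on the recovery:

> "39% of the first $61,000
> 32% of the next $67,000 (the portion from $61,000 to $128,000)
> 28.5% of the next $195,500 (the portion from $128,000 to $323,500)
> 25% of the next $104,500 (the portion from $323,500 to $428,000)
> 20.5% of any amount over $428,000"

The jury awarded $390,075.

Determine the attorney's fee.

$117,591.25

First $61,000 at 39% = $23,790.00
Next $67,000 at 32% = $21,440.00
Next $195,500 at 28.5% = $55,717.50
Remaining $66,575 at 25% = $16,643.75
Fee: $23,790.00 + $21,440.00 + $55,717.50 + $16,643.75 = $117,591.25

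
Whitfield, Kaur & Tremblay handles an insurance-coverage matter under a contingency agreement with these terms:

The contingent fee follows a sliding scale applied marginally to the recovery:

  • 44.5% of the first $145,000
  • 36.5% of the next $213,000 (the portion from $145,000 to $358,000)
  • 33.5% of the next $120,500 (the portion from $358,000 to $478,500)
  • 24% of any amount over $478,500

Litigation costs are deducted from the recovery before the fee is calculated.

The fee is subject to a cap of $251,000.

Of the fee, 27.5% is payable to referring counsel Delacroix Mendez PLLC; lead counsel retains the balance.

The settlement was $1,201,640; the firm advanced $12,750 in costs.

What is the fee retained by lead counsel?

$181,975.00

Fee base (net of costs): $1,201,640 − $12,750 = $1,188,890
First $145,000 at 44.5% = $64,525.00
Next $213,000 at 36.5% = $77,745.00
Next $120,500 at 33.5% = $40,367.50
Remaining $710,390 at 24% = $170,493.60
Fee: $64,525.00 + $77,745.00 + $40,367.50 + $170,493.60 = $353,131.10
$353,131.10 exceeds the $251,000 cap, so the fee is capped at $251,000.00.
Referral share: 27.5% of $251,000.00 = $69,025.00; lead counsel retains $251,000.00 − $69,025.00 = $181,975.00.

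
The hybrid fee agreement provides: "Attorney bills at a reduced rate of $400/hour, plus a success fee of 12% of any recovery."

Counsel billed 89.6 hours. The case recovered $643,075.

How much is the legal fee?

$113,009.00

Hourly: 89.6 × $400 = $35,840.00
Success fee: 12% of $643,075 = $77,169.00
Total: $35,840.00 + $77,169.00 = $113,009.00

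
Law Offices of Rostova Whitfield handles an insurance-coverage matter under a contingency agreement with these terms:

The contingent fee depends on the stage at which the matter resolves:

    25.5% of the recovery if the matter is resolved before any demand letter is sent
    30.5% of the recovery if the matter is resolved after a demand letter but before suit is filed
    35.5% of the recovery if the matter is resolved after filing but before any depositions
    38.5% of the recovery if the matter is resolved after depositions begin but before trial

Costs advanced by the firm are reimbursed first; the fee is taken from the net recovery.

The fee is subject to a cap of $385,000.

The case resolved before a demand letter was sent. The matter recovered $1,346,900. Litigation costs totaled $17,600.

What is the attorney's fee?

$338,971.50

Fee base (net of costs): $1,346,900 − $17,600 = $1,329,300
The matter resolved before a demand letter was sent, so the 25.5% rate applies.
$1,329,300 × 25.5% = $338,971.50
$338,971.50 is under the $385,000 cap.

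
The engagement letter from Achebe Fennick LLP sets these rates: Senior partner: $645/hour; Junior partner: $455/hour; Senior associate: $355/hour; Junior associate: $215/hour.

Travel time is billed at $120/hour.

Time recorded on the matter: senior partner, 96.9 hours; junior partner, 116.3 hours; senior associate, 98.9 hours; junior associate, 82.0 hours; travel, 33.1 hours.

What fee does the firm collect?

$172,128.50

Senior partner: 96.9 × $645 = $62,500.50
Junior partner: 116.3 × $455 = $52,916.50
Senior associate: 98.9 × $355 = $35,109.50
Junior associate: 82.0 × $215 = $17,630.00
Subtotal: $62,500.50 + $52,916.50 + $35,109.50 + $17,630.00 = $168,156.50
Travel: 33.1 × $120 = $3,972.00
Total: $168,156.50 + $3,972.00 = $172,128.50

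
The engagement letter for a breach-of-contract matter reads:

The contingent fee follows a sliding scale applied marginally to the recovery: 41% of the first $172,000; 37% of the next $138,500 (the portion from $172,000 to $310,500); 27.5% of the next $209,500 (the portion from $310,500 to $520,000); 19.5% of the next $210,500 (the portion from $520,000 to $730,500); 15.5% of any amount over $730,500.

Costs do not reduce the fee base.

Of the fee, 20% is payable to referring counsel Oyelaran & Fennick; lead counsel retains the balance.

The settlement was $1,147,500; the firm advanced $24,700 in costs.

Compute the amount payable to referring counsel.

Fee base is the gross recovery, $1,147,500; costs are reimbursed separately.
First $172,000 at 41% = $70,520.00
Next $138,500 at 37% = $51,245.00
Next $209,500 at 27.5% = $57,612.50
Next $210,500 at 19.5% = $41,047.50
Remaining $417,000 at 15.5% = $64,635.00
Fee: $70,520.00 + $51,245.00 + $57,612.50 + $41,047.50 + $64,635.00 = $285,060.00
Referral share: 20% of $285,060.00 = $57,012.00; lead counsel retains $285,060.00 − $57,012.00 = $228,048.00.

$57,012.00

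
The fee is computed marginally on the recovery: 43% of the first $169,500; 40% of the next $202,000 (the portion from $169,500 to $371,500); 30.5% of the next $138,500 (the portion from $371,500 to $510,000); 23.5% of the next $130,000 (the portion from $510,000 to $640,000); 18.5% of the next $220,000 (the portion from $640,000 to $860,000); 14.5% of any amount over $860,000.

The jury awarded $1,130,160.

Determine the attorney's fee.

First $169,500 at 43% = $72,885.00
Next $202,000 at 40% = $80,800.00
Next $138,500 at 30.5% = $42,242.50
Next $130,000 at 23.5% = $30,550.00
Next $220,000 at 18.5% = $40,700.00
Remaining $270,160 at 14.5% = $39,173.20
Fee: $72,885.00 + $80,800.00 + $42,242.50 + $30,550.00 + $40,700.00 + $39,173.20 = $306,350.70

$306,350.70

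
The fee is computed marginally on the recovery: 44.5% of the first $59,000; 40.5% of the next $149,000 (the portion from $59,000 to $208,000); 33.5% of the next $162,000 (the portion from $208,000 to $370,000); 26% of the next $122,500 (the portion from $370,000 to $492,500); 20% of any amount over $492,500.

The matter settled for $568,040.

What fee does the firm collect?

$187,828.00

First $59,000 at 44.5% = $26,255.00
Next $149,000 at 40.5% = $60,345.00
Next $162,000 at 33.5% = $54,270.00
Next $122,500 at 26% = $31,850.00
Remaining $75,540 at 20% = $15,108.00
Fee: $26,255.00 + $60,345.00 + $54,270.00 + $31,850.00 + $15,108.00 = $187,828.00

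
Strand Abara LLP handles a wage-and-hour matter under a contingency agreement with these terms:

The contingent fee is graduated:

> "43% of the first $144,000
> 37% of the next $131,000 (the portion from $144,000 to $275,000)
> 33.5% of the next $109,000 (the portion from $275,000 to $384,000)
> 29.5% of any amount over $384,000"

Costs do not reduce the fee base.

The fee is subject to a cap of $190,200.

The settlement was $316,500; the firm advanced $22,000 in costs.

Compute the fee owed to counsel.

Fee base is the gross recovery, $316,500; costs are reimbursed separately.
First $144,000 at 43% = $61,920.00
Next $131,000 at 37% = $48,470.00
Remaining $41,500 at 33.5% = $13,902.50
Fee: $61,920.00 + $48,470.00 + $13,902.50 = $124,292.50
$124,292.50 is under the $190,200 cap.

$124,292.50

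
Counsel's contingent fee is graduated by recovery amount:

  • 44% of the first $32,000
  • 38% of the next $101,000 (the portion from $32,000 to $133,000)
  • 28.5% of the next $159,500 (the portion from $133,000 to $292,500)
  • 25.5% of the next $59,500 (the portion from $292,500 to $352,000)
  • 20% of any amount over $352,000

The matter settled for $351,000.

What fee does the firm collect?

$112,835.00

First $32,000 at 44% = $14,080.00
Next $101,000 at 38% = $38,380.00
Next $159,500 at 28.5% = $45,457.50
Remaining $58,500 at 25.5% = $14,917.50
Fee: $14,080.00 + $38,380.00 + $45,457.50 + $14,917.50 = $112,835.00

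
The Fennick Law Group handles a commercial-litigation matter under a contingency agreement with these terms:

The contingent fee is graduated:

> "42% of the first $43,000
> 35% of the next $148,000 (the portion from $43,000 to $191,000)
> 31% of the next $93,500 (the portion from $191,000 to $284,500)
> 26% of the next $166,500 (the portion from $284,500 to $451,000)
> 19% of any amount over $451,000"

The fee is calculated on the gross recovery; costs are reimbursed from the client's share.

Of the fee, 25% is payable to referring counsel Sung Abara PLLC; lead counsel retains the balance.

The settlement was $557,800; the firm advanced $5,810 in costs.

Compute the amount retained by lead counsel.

Fee base is the gross recovery, $557,800; costs are reimbursed separately.
First $43,000 at 42% = $18,060.00
Next $148,000 at 35% = $51,800.00
Next $93,500 at 31% = $28,985.00
Next $166,500 at 26% = $43,290.00
Remaining $106,800 at 19% = $20,292.00
Fee: $18,060.00 + $51,800.00 + $28,985.00 + $43,290.00 + $20,292.00 = $162,427.00
Referral share: 25% of $162,427.00 = $40,606.75; lead counsel retains $162,427.00 − $40,606.75 = $121,820.25.

$121,820.25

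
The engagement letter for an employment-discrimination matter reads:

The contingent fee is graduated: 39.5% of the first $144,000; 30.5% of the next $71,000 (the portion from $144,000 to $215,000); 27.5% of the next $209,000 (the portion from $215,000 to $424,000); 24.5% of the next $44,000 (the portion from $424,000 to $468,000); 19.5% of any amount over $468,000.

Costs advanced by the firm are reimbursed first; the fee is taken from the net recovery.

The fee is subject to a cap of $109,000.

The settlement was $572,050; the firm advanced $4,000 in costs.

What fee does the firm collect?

$109,000.00

Fee base (net of costs): $572,050 − $4,000 = $568,050
First $144,000 at 39.5% = $56,880.00
Next $71,000 at 30.5% = $21,655.00
Next $209,000 at 27.5% = $57,475.00
Next $44,000 at 24.5% = $10,780.00
Remaining $100,050 at 19.5% = $19,509.75
Fee: $56,880.00 + $21,655.00 + $57,475.00 + $10,780.00 + $19,509.75 = $166,299.75
$166,299.75 exceeds the $109,000 cap, so the fee is capped at $109,000.00.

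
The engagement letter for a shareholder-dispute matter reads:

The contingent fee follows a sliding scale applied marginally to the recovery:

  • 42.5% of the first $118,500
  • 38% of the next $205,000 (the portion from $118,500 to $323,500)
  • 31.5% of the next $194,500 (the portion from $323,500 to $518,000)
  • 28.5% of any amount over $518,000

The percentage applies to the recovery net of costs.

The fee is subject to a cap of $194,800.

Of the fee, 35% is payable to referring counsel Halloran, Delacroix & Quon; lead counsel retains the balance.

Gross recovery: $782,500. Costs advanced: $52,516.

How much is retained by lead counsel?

$126,620.00

Fee base (net of costs): $782,500 − $52,516 = $729,984
First $118,500 at 42.5% = $50,362.50
Next $205,000 at 38% = $77,900.00
Next $194,500 at 31.5% = $61,267.50
Remaining $211,984 at 28.5% = $60,415.44
Fee: $50,362.50 + $77,900.00 + $61,267.50 + $60,415.44 = $249,945.44
$249,945.44 exceeds the $194,800 cap, so the fee is capped at $194,800.00.
Referral share: 35% of $194,800.00 = $68,180.00; lead counsel retains $194,800.00 − $68,180.00 = $126,620.00.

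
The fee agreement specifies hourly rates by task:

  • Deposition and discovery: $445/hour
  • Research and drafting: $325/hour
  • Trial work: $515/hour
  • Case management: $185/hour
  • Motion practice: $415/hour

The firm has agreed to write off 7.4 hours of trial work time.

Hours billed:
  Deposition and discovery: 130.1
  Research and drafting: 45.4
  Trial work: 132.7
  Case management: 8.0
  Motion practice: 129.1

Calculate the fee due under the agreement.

Deposition and discovery: 130.1 × $445 = $57,894.50
Research and drafting: 45.4 × $325 = $14,755.00
Trial work: 132.7 × $515 = $68,340.50
Case management: 8.0 × $185 = $1,480.00
Motion practice: 129.1 × $415 = $53,576.50
Subtotal: $196,046.50
Write-off: 7.4 × $515 = $3,811.00
Total: $196,046.50 − $3,811.00 = $192,235.50

$192,235.50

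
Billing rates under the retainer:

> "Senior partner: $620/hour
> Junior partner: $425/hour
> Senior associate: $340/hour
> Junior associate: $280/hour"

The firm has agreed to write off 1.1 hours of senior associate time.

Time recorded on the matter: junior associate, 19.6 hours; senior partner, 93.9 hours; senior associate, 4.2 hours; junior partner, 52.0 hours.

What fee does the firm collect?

$86,860.00

Senior partner: 93.9 × $620 = $58,218.00
Junior partner: 52.0 × $425 = $22,100.00
Senior associate: 4.2 × $340 = $1,428.00
Junior associate: 19.6 × $280 = $5,488.00
Subtotal: $87,234.00
Write-off: 1.1 × $340 = $374.00
Total: $87,234.00 − $374.00 = $86,860.00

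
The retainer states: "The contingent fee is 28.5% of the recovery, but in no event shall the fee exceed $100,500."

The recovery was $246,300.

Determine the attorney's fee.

28.5% of $246,300 = $70,195.50
That is under the $100,500 cap.

$70,195.50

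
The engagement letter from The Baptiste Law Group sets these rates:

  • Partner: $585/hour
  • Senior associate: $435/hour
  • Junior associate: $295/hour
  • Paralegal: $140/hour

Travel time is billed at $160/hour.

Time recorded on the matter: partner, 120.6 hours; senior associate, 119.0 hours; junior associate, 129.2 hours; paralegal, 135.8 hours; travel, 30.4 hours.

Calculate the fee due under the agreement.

$184,306.00

Partner: 120.6 × $585 = $70,551.00
Senior associate: 119.0 × $435 = $51,765.00
Junior associate: 129.2 × $295 = $38,114.00
Paralegal: 135.8 × $140 = $19,012.00
Subtotal: $70,551.00 + $51,765.00 + $38,114.00 + $19,012.00 = $179,442.00
Travel: 30.4 × $160 = $4,864.00
Total: $179,442.00 + $4,864.00 = $184,306.00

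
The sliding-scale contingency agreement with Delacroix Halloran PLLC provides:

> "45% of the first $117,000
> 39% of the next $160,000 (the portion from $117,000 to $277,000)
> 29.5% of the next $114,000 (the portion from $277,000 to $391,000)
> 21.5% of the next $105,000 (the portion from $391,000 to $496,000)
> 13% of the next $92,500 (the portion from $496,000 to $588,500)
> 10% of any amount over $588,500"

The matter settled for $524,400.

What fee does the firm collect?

First $117,000 at 45% = $52,650.00
Next $160,000 at 39% = $62,400.00
Next $114,000 at 29.5% = $33,630.00
Next $105,000 at 21.5% = $22,575.00
Remaining $28,400 at 13% = $3,692.00
Fee: $52,650.00 + $62,400.00 + $33,630.00 + $22,575.00 + $3,692.00 = $174,947.00

$174,947.00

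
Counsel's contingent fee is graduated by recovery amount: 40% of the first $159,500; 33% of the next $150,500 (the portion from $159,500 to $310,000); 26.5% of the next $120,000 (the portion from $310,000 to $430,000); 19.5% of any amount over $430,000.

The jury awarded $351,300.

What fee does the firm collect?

$124,409.50

First $159,500 at 40% = $63,800.00
Next $150,500 at 33% = $49,665.00
Remaining $41,300 at 26.5% = $10,944.50
Fee: $63,800.00 + $49,665.00 + $10,944.50 = $124,409.50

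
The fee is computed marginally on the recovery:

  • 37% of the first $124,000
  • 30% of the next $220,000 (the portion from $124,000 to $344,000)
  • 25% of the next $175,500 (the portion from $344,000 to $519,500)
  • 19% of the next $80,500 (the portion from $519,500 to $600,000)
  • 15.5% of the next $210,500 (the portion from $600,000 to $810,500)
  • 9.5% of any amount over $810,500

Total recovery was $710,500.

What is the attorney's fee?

First $124,000 at 37% = $45,880.00
Next $220,000 at 30% = $66,000.00
Next $175,500 at 25% = $43,875.00
Next $80,500 at 19% = $15,295.00
Remaining $110,500 at 15.5% = $17,127.50
Fee: $45,880.00 + $66,000.00 + $43,875.00 + $15,295.00 + $17,127.50 = $188,177.50

$188,177.50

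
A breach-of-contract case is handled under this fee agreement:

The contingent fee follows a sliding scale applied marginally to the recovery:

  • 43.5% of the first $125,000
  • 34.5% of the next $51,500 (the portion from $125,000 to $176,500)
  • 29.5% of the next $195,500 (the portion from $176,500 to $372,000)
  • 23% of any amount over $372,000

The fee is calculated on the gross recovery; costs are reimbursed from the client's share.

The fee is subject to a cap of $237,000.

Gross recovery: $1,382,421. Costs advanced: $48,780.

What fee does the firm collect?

$237,000.00

Fee base is the gross recovery, $1,382,421; costs are reimbursed separately.
First $125,000 at 43.5% = $54,375.00
Next $51,500 at 34.5% = $17,767.50
Next $195,500 at 29.5% = $57,672.50
Remaining $1,010,421 at 23% = $232,396.83
Fee: $54,375.00 + $17,767.50 + $57,672.50 + $232,396.83 = $362,211.83
$362,211.83 exceeds the $237,000 cap, so the fee is capped at $237,000.00.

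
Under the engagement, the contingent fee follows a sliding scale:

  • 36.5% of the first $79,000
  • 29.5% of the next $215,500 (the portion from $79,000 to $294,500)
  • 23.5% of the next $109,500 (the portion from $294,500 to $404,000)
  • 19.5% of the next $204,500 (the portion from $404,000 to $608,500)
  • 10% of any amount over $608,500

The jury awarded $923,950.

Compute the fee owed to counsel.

$189,562.50

First $79,000 at 36.5% = $28,835.00
Next $215,500 at 29.5% = $63,572.50
Next $109,500 at 23.5% = $25,732.50
Next $204,500 at 19.5% = $39,877.50
Remaining $315,450 at 10% = $31,545.00
Fee: $28,835.00 + $63,572.50 + $25,732.50 + $39,877.50 + $31,545.00 = $189,562.50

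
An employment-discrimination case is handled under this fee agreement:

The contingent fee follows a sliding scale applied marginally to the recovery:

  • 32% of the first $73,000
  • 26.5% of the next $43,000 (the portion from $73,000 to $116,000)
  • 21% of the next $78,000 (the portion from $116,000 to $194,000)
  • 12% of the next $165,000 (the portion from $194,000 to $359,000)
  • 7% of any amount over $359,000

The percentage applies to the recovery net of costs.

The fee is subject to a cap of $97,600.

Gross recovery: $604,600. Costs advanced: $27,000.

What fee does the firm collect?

Fee base (net of costs): $604,600 − $27,000 = $577,600
First $73,000 at 32% = $23,360.00
Next $43,000 at 26.5% = $11,395.00
Next $78,000 at 21% = $16,380.00
Next $165,000 at 12% = $19,800.00
Remaining $218,600 at 7% = $15,302.00
Fee: $23,360.00 + $11,395.00 + $16,380.00 + $19,800.00 + $15,302.00 = $86,237.00
$86,237.00 is under the $97,600 cap.

$86,237.00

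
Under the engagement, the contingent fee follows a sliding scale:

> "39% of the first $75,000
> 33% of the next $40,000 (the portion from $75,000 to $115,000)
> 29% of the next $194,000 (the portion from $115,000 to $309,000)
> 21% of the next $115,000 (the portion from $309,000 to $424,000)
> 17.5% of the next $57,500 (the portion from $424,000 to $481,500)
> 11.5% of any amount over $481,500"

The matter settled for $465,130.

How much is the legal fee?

First $75,000 at 39% = $29,250.00
Next $40,000 at 33% = $13,200.00
Next $194,000 at 29% = $56,260.00
Next $115,000 at 21% = $24,150.00
Remaining $41,130 at 17.5% = $7,197.75
Fee: $29,250.00 + $13,200.00 + $56,260.00 + $24,150.00 + $7,197.75 = $130,057.75

$130,057.75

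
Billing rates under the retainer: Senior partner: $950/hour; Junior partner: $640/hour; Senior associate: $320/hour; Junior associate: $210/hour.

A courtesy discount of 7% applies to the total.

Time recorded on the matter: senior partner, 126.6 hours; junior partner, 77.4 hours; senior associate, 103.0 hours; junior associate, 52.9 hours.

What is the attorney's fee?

Senior partner: 126.6 × $950 = $120,270.00
Junior partner: 77.4 × $640 = $49,536.00
Senior associate: 103.0 × $320 = $32,960.00
Junior associate: 52.9 × $210 = $11,109.00
Subtotal: $213,875.00
Less 7% discount: −$14,971.25
Total: $213,875.00 − $14,971.25 = $198,903.75

$198,903.75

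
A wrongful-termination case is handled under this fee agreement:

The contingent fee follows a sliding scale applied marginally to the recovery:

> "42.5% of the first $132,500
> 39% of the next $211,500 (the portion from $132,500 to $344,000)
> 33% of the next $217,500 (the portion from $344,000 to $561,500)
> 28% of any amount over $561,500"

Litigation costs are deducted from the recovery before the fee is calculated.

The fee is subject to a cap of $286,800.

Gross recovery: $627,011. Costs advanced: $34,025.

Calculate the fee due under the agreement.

Fee base (net of costs): $627,011 − $34,025 = $592,986
First $132,500 at 42.5% = $56,312.50
Next $211,500 at 39% = $82,485.00
Next $217,500 at 33% = $71,775.00
Remaining $31,486 at 28% = $8,816.08
Fee: $56,312.50 + $82,485.00 + $71,775.00 + $8,816.08 = $219,388.58
$219,388.58 is under the $286,800 cap.

$219,388.58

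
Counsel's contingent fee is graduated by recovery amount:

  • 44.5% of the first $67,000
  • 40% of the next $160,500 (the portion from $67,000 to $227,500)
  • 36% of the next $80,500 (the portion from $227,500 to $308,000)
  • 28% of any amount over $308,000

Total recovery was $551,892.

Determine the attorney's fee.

First $67,000 at 44.5% = $29,815.00
Next $160,500 at 40% = $64,200.00
Next $80,500 at 36% = $28,980.00
Remaining $243,892 at 28% = $68,289.76
Fee: $29,815.00 + $64,200.00 + $28,980.00 + $68,289.76 = $191,284.76

$191,284.76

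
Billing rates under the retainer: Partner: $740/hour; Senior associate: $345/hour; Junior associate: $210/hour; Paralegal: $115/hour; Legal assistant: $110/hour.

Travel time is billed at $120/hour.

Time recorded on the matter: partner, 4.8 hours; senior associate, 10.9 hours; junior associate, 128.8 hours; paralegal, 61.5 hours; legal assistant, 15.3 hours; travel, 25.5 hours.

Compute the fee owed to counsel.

Partner: 4.8 × $740 = $3,552.00
Senior associate: 10.9 × $345 = $3,760.50
Junior associate: 128.8 × $210 = $27,048.00
Paralegal: 61.5 × $115 = $7,072.50
Legal assistant: 15.3 × $110 = $1,683.00
Subtotal: $3,552.00 + $3,760.50 + $27,048.00 + $7,072.50 + $1,683.00 = $43,116.00
Travel: 25.5 × $120 = $3,060.00
Total: $43,116.00 + $3,060.00 = $46,176.00

$46,176.00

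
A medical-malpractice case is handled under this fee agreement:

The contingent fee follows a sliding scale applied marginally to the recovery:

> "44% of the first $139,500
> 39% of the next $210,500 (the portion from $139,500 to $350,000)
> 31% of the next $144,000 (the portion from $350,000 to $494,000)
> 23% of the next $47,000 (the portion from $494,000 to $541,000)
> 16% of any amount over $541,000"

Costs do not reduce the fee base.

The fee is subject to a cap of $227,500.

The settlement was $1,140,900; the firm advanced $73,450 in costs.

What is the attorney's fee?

$227,500.00

Fee base is the gross recovery, $1,140,900; costs are reimbursed separately.
First $139,500 at 44% = $61,380.00
Next $210,500 at 39% = $82,095.00
Next $144,000 at 31% = $44,640.00
Next $47,000 at 23% = $10,810.00
Remaining $599,900 at 16% = $95,984.00
Fee: $61,380.00 + $82,095.00 + $44,640.00 + $10,810.00 + $95,984.00 = $294,909.00
$294,909.00 exceeds the $227,500 cap, so the fee is capped at $227,500.00.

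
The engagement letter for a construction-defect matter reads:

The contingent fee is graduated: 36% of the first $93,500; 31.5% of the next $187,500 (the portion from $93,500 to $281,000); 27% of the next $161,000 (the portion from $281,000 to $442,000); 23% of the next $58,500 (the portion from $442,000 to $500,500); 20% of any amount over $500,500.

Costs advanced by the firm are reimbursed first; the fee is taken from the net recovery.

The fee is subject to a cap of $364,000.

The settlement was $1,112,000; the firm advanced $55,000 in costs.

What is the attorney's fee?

Fee base (net of costs): $1,112,000 − $55,000 = $1,057,000
First $93,500 at 36% = $33,660.00
Next $187,500 at 31.5% = $59,062.50
Next $161,000 at 27% = $43,470.00
Next $58,500 at 23% = $13,455.00
Remaining $556,500 at 20% = $111,300.00
Fee: $33,660.00 + $59,062.50 + $43,470.00 + $13,455.00 + $111,300.00 = $260,947.50
$260,947.50 is under the $364,000 cap.

$260,947.50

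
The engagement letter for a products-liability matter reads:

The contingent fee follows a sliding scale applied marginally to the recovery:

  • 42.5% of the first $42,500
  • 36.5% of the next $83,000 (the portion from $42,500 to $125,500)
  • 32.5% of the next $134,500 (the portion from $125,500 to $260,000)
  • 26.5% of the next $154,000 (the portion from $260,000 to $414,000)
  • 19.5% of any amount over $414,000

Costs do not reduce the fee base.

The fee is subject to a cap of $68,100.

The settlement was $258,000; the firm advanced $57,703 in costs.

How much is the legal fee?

$68,100.00

Fee base is the gross recovery, $258,000; costs are reimbursed separately.
First $42,500 at 42.5% = $18,062.50
Next $83,000 at 36.5% = $30,295.00
Remaining $132,500 at 32.5% = $43,062.50
Fee: $18,062.50 + $30,295.00 + $43,062.50 = $91,420.00
$91,420.00 exceeds the $68,100 cap, so the fee is capped at $68,100.00.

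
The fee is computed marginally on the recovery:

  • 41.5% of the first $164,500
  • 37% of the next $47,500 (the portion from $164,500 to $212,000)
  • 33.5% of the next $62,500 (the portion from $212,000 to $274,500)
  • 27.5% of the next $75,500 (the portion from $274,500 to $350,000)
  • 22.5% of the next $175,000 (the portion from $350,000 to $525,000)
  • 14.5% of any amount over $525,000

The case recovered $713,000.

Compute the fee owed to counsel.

First $164,500 at 41.5% = $68,267.50
Next $47,500 at 37% = $17,575.00
Next $62,500 at 33.5% = $20,937.50
Next $75,500 at 27.5% = $20,762.50
Next $175,000 at 22.5% = $39,375.00
Remaining $188,000 at 14.5% = $27,260.00
Fee: $68,267.50 + $17,575.00 + $20,937.50 + $20,762.50 + $39,375.00 + $27,260.00 = $194,177.50

$194,177.50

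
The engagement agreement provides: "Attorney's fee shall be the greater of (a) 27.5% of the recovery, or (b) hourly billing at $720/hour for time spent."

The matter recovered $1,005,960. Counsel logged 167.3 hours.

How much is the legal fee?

$276,639.00

(a) 27.5% of $1,005,960 = $276,639.00
(b) 167.3 × $720 = $120,456.00
The greater is (a): $276,639.00.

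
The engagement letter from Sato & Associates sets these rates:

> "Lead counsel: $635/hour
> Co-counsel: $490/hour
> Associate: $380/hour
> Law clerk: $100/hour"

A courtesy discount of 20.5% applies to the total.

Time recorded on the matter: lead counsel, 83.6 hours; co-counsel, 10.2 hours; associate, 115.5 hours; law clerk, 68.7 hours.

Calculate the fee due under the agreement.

Lead counsel: 83.6 × $635 = $53,086.00
Co-counsel: 10.2 × $490 = $4,998.00
Associate: 115.5 × $380 = $43,890.00
Law clerk: 68.7 × $100 = $6,870.00
Subtotal: $108,844.00
Less 20.5% discount: −$22,313.02
Total: $108,844.00 − $22,313.02 = $86,530.98

$86,530.98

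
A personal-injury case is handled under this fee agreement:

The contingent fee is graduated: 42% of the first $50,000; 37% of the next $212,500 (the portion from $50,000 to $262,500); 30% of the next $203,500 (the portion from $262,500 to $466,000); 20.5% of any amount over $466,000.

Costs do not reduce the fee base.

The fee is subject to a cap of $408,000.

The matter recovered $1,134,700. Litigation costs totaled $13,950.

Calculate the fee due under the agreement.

$297,758.50

Fee base is the gross recovery, $1,134,700; costs are reimbursed separately.
First $50,000 at 42% = $21,000.00
Next $212,500 at 37% = $78,625.00
Next $203,500 at 30% = $61,050.00
Remaining $668,700 at 20.5% = $137,083.50
Fee: $21,000.00 + $78,625.00 + $61,050.00 + $137,083.50 = $297,758.50
$297,758.50 is under the $408,000 cap.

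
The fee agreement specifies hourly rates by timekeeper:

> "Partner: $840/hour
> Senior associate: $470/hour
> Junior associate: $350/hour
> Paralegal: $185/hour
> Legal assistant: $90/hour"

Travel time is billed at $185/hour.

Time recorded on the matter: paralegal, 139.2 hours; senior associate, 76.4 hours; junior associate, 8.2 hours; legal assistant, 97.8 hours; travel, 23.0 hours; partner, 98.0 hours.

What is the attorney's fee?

$159,907.00

Partner: 98.0 × $840 = $82,320.00
Senior associate: 76.4 × $470 = $35,908.00
Junior associate: 8.2 × $350 = $2,870.00
Paralegal: 139.2 × $185 = $25,752.00
Legal assistant: 97.8 × $90 = $8,802.00
Subtotal: $82,320.00 + $35,908.00 + $2,870.00 + $25,752.00 + $8,802.00 = $155,652.00
Travel: 23.0 × $185 = $4,255.00
Total: $155,652.00 + $4,255.00 = $159,907.00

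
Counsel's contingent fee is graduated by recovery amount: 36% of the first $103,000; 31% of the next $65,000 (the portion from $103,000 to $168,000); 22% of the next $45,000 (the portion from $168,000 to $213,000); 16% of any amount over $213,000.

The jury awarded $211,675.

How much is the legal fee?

First $103,000 at 36% = $37,080.00
Next $65,000 at 31% = $20,150.00
Remaining $43,675 at 22% = $9,608.50
Fee: $37,080.00 + $20,150.00 + $9,608.50 = $66,838.50

$66,838.50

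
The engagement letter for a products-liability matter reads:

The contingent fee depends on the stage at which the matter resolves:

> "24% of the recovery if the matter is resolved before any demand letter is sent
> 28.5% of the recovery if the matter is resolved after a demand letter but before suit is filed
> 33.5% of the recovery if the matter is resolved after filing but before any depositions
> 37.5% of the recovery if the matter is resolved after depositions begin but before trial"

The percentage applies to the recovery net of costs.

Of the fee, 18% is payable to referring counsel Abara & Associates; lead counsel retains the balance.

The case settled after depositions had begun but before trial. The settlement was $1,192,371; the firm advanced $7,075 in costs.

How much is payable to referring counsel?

Fee base (net of costs): $1,192,371 − $7,075 = $1,185,296
The matter settled after depositions had begun but before trial, so the 37.5% rate applies.
$1,185,296 × 37.5% = $444,486.00
Referral share: 18% of $444,486.00 = $80,007.48; lead counsel retains $444,486.00 − $80,007.48 = $364,478.52.

$80,007.48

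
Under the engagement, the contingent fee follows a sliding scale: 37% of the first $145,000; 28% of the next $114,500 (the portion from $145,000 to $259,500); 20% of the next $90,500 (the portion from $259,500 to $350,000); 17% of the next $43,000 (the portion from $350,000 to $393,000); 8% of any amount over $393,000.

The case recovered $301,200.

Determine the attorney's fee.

First $145,000 at 37% = $53,650.00
Next $114,500 at 28% = $32,060.00
Remaining $41,700 at 20% = $8,340.00
Fee: $53,650.00 + $32,060.00 + $8,340.00 = $94,050.00

$94,050.00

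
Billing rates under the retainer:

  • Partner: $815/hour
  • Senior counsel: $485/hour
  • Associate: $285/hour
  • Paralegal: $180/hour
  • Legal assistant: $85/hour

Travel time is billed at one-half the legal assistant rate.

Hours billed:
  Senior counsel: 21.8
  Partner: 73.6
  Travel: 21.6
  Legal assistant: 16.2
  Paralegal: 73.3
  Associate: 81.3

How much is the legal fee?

Partner: 73.6 × $815 = $59,984.00
Senior counsel: 21.8 × $485 = $10,573.00
Associate: 81.3 × $285 = $23,170.50
Paralegal: 73.3 × $180 = $13,194.00
Legal assistant: 16.2 × $85 = $1,377.00
Subtotal: $59,984.00 + $10,573.00 + $23,170.50 + $13,194.00 + $1,377.00 = $108,298.50
Travel: 21.6 × ($85 ÷ 2) = 21.6 × $42.50 = $918.00
Total: $108,298.50 + $918.00 = $109,216.50

$109,216.50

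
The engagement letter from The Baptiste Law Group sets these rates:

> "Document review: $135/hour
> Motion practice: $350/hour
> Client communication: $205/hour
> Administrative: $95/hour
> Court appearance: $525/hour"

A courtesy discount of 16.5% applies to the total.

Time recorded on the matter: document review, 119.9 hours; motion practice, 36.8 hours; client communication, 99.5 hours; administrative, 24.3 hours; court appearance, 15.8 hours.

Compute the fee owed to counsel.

$50,156.36

Document review: 119.9 × $135 = $16,186.50
Motion practice: 36.8 × $350 = $12,880.00
Client communication: 99.5 × $205 = $20,397.50
Administrative: 24.3 × $95 = $2,308.50
Court appearance: 15.8 × $525 = $8,295.00
Subtotal: $60,067.50
Less 16.5% discount: −$9,911.14
Total: $60,067.50 − $9,911.14 = $50,156.36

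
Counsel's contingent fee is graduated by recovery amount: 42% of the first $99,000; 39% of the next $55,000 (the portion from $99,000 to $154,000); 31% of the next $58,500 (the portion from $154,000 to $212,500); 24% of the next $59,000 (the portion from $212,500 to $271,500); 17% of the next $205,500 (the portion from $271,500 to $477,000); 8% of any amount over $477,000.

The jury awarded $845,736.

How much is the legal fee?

First $99,000 at 42% = $41,580.00
Next $55,000 at 39% = $21,450.00
Next $58,500 at 31% = $18,135.00
Next $59,000 at 24% = $14,160.00
Next $205,500 at 17% = $34,935.00
Remaining $368,736 at 8% = $29,498.88
Fee: $41,580.00 + $21,450.00 + $18,135.00 + $14,160.00 + $34,935.00 + $29,498.88 = $159,758.88

$159,758.88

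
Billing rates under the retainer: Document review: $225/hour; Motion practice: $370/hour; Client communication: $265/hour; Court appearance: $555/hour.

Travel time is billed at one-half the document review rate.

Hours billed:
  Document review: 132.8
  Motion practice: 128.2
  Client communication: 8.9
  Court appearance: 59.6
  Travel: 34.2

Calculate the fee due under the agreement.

Document review: 132.8 × $225 = $29,880.00
Motion practice: 128.2 × $370 = $47,434.00
Client communication: 8.9 × $265 = $2,358.50
Court appearance: 59.6 × $555 = $33,078.00
Subtotal: $29,880.00 + $47,434.00 + $2,358.50 + $33,078.00 = $112,750.50
Travel: 34.2 × ($225 ÷ 2) = 34.2 × $112.50 = $3,847.50
Total: $112,750.50 + $3,847.50 = $116,598.00

$116,598.00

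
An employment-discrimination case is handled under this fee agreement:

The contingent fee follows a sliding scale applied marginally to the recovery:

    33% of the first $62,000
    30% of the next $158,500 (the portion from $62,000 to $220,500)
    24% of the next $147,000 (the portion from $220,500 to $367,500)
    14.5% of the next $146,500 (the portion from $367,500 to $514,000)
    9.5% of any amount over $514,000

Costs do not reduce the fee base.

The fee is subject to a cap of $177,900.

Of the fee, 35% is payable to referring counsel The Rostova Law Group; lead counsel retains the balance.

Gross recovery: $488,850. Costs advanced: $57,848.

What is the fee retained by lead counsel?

$78,575.74

Fee base is the gross recovery, $488,850; costs are reimbursed separately.
First $62,000 at 33% = $20,460.00
Next $158,500 at 30% = $47,550.00
Next $147,000 at 24% = $35,280.00
Remaining $121,350 at 14.5% = $17,595.75
Fee: $20,460.00 + $47,550.00 + $35,280.00 + $17,595.75 = $120,885.75
$120,885.75 is under the $177,900 cap.
Referral share: 35% of $120,885.75 = $42,310.01; lead counsel retains $120,885.75 − $42,310.01 = $78,575.74.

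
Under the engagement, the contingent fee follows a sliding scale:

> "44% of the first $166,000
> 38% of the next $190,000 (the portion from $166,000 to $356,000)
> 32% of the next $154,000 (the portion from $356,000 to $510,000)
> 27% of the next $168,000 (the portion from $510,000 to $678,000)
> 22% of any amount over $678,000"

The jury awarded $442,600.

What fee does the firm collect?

First $166,000 at 44% = $73,040.00
Next $190,000 at 38% = $72,200.00
Remaining $86,600 at 32% = $27,712.00
Fee: $73,040.00 + $72,200.00 + $27,712.00 = $172,952.00

$172,952.00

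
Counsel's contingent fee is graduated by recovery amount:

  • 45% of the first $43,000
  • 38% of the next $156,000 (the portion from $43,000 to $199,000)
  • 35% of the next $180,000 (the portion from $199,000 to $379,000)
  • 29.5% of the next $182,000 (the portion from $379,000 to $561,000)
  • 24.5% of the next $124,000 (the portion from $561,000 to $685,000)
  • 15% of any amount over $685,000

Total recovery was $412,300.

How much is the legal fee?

$151,453.50

First $43,000 at 45% = $19,350.00
Next $156,000 at 38% = $59,280.00
Next $180,000 at 35% = $63,000.00
Remaining $33,300 at 29.5% = $9,823.50
Fee: $19,350.00 + $59,280.00 + $63,000.00 + $9,823.50 = $151,453.50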